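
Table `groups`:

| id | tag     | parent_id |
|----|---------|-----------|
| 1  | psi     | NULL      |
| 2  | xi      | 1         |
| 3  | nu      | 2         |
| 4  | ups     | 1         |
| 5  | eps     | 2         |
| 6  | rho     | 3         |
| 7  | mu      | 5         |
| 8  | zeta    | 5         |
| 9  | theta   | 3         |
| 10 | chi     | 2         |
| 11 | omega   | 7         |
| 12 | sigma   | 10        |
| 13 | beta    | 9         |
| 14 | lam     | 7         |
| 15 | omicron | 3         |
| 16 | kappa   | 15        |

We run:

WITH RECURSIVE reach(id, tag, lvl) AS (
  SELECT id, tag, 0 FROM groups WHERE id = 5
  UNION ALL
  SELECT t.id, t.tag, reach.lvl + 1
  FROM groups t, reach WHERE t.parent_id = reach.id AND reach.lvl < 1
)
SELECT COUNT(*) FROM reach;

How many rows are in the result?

3

Base: id=5 (eps) at lvl 0.
Iteration 1: rows with parent_id in {5} -> mu (id 7, lvl 1), zeta (id 8, lvl 1).
Iteration 2: lvl < 1 fails for all current rows; recursion stops.
Total rows emitted: 3.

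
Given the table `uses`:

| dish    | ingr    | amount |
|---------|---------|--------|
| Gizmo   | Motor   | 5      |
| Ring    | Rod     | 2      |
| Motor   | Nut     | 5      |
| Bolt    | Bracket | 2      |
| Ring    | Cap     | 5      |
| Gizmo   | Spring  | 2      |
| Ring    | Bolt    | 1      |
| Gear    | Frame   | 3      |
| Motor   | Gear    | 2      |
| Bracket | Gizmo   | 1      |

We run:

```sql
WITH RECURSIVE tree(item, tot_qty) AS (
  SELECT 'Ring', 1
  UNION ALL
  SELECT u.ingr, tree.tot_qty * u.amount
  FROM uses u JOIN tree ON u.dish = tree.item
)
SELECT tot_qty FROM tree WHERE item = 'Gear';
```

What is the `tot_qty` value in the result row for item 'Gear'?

Base: (Ring, tot_qty=1).
Iteration 1: components of {Ring} -> Bolt = 1*1 = 1, Cap = 1*5 = 5, Rod = 1*2 = 2.
Iteration 2: components of {Bolt,Cap,Rod} -> Bracket = 1*2 = 2.
Iteration 3: components of {Bracket} -> Gizmo = 2*1 = 2.
Iteration 4: components of {Gizmo} -> Motor = 2*5 = 10, Spring = 2*2 = 4.
Iteration 5: components of {Motor,Spring} -> Gear = 10*2 = 20, Nut = 10*5 = 50.
Iteration 6: components of {Gear,Nut} -> Frame = 20*3 = 60.
Iteration 7: no further components; recursion stops.

20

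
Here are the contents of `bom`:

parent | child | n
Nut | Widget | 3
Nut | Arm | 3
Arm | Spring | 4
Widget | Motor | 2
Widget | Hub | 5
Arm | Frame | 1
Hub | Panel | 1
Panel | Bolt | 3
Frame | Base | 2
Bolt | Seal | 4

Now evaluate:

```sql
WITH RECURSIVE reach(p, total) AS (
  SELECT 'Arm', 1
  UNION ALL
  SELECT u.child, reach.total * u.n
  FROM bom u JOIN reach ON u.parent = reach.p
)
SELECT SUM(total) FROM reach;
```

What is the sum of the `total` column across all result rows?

8

Base: (Arm, total=1).
Iteration 1: components of {Arm} -> Frame = 1*1 = 1, Spring = 1*4 = 4.
Iteration 2: components of {Frame,Spring} -> Base = 1*2 = 2.
Iteration 3: no further components; recursion stops.
SUM(total) = 1 + 4 + 1 + 2 = 8.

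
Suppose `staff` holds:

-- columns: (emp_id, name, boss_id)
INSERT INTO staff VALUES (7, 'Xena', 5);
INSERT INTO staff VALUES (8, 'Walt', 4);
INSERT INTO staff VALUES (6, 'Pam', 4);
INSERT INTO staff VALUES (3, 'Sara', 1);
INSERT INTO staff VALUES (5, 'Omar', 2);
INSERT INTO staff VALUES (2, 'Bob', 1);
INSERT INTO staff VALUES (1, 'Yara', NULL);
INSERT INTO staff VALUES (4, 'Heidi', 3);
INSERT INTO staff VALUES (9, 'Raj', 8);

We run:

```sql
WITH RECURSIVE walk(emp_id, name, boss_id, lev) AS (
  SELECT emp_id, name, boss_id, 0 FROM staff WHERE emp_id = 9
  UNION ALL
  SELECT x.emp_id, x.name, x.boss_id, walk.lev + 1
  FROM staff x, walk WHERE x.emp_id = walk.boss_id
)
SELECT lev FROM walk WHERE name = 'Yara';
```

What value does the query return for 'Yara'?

Base: emp_id=9 (Raj), boss_id=8, lev 0.
Iteration 1: join on emp_id=8 -> Walt (id 8, boss_id=4, lev 1).
Iteration 2: join on emp_id=4 -> Heidi (id 4, boss_id=3, lev 2).
Iteration 3: join on emp_id=3 -> Sara (id 3, boss_id=1, lev 3).
Iteration 4: join on emp_id=1 -> Yara (id 1, boss_id=NULL, lev 4).
Iteration 5: boss_id is NULL; no match; recursion stops.

4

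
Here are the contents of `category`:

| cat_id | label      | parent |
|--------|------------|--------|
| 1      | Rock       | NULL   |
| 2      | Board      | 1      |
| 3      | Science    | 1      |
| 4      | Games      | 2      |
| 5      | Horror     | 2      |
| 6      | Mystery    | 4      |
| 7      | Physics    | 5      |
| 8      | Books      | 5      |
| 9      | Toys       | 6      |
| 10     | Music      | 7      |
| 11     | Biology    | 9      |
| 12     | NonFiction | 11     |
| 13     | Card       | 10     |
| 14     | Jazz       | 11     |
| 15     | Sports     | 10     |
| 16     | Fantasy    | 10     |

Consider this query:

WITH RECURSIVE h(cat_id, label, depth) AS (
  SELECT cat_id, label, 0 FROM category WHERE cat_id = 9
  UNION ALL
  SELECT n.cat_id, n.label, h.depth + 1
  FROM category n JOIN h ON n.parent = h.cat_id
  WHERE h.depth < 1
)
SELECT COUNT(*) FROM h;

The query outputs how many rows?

Base: cat_id=9 (Toys) at depth 0.
Iteration 1: rows with parent in {9} -> Biology (id 11, depth 1).
Iteration 2: depth < 1 fails for all current rows; recursion stops.
Total rows emitted: 2.

2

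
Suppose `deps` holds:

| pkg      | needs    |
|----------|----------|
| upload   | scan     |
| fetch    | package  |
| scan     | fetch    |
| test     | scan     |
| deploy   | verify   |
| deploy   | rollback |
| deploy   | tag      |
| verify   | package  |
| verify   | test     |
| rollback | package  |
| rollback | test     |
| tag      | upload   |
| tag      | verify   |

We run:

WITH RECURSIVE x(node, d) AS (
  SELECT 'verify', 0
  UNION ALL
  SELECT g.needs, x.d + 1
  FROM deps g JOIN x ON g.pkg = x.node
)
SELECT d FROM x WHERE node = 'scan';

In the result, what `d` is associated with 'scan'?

Base: (verify, d=0).
Iteration 1: edges from {verify} -> (package, d=1), (test, d=1).
Iteration 2: edges from {package,test} -> (scan, d=2).
Iteration 3: edges from {scan} -> (fetch, d=3).
Iteration 4: edges from {fetch} -> (package, d=4).
Iteration 5: no outgoing edges from {package}; recursion stops.

2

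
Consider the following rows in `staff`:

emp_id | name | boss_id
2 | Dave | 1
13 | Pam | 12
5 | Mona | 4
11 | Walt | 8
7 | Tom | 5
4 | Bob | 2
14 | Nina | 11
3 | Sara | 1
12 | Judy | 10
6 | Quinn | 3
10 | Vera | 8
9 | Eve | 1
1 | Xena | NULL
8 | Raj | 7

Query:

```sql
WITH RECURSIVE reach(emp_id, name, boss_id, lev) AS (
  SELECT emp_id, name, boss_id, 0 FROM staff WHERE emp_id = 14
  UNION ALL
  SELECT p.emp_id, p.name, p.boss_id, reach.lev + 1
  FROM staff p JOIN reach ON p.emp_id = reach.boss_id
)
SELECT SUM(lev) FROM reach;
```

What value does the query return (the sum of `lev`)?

28

Base: emp_id=14 (Nina), boss_id=11, lev 0.
Iteration 1: join on emp_id=11 -> Walt (id 11, boss_id=8, lev 1).
Iteration 2: join on emp_id=8 -> Raj (id 8, boss_id=7, lev 2).
Iteration 3: join on emp_id=7 -> Tom (id 7, boss_id=5, lev 3).
Iteration 4: join on emp_id=5 -> Mona (id 5, boss_id=4, lev 4).
Iteration 5: join on emp_id=4 -> Bob (id 4, boss_id=2, lev 5).
Iteration 6: join on emp_id=2 -> Dave (id 2, boss_id=1, lev 6).
Iteration 7: join on emp_id=1 -> Xena (id 1, boss_id=NULL, lev 7).
Iteration 8: boss_id is NULL; no match; recursion stops.
SUM(lev) = 0 + 1 + 2 + 3 + 4 + 5 + 6 + 7 = 28.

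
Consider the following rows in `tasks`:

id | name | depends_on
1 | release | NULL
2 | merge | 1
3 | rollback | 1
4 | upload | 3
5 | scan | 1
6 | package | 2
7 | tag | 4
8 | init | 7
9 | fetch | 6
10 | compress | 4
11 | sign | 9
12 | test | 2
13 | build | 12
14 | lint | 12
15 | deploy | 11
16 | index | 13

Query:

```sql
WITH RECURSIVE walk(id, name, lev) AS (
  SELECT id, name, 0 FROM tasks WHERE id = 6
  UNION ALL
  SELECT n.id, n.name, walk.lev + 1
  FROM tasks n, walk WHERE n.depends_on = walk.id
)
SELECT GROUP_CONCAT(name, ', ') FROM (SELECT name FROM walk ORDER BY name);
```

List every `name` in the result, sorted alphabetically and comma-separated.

deploy, fetch, package, sign

Base: id=6 (package) at lev 0.
Iteration 1: rows with depends_on in {6} -> fetch (id 9, lev 1).
Iteration 2: rows with depends_on in {9} -> sign (id 11, lev 2).
Iteration 3: rows with depends_on in {11} -> deploy (id 15, lev 3).
Iteration 4: no rows with depends_on in {15}; recursion stops.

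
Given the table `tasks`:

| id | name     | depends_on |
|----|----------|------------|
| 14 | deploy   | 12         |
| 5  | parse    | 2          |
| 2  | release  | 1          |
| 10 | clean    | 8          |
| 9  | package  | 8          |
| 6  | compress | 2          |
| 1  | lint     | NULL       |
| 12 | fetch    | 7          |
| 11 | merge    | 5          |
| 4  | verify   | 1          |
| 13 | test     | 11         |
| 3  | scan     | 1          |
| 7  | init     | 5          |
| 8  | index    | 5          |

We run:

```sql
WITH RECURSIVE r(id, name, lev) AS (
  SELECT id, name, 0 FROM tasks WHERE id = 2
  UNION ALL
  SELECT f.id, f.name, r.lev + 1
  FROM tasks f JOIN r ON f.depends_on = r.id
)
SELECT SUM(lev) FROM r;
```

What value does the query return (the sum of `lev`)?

24

Base: id=2 (release) at lev 0.
Iteration 1: rows with depends_on in {2} -> parse (id 5, lev 1), compress (id 6, lev 1).
Iteration 2: rows with depends_on in {5,6} -> init (id 7, lev 2), index (id 8, lev 2), merge (id 11, lev 2).
Iteration 3: rows with depends_on in {7,8,11} -> package (id 9, lev 3), clean (id 10, lev 3), fetch (id 12, lev 3), test (id 13, lev 3).
Iteration 4: rows with depends_on in {9,10,12,13} -> deploy (id 14, lev 4).
Iteration 5: no rows with depends_on in {14}; recursion stops.
SUM(lev) = 0 + 1 + 1 + 2 + 2 + 2 + 3 + 3 + 3 + 3 + 4 = 24.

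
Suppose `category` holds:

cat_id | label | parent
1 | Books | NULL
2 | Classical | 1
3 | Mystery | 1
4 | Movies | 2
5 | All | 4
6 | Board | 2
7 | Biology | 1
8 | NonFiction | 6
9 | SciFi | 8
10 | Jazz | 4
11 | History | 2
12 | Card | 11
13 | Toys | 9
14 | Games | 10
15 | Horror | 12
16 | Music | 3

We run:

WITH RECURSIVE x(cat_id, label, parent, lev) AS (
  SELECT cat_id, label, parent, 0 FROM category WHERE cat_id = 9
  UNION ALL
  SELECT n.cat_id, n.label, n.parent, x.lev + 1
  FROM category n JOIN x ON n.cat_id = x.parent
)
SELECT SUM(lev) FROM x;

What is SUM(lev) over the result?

Base: cat_id=9 (SciFi), parent=8, lev 0.
Iteration 1: join on cat_id=8 -> NonFiction (id 8, parent=6, lev 1).
Iteration 2: join on cat_id=6 -> Board (id 6, parent=2, lev 2).
Iteration 3: join on cat_id=2 -> Classical (id 2, parent=1, lev 3).
Iteration 4: join on cat_id=1 -> Books (id 1, parent=NULL, lev 4).
Iteration 5: parent is NULL; no match; recursion stops.
SUM(lev) = 0 + 1 + 2 + 3 + 4 = 10.

10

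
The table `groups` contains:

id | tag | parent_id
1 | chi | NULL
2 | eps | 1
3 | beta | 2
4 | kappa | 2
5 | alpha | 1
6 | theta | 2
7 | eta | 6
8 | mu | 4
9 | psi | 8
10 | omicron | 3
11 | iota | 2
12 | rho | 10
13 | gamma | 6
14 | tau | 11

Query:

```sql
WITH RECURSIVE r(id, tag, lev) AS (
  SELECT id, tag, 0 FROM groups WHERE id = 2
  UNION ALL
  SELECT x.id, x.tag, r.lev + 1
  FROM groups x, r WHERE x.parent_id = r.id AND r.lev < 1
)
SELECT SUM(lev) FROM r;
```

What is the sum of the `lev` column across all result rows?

Base: id=2 (eps) at lev 0.
Iteration 1: rows with parent_id in {2} -> beta (id 3, lev 1), kappa (id 4, lev 1), theta (id 6, lev 1), iota (id 11, lev 1).
Iteration 2: lev < 1 fails for all current rows; recursion stops.
SUM(lev) = 0 + 1 + 1 + 1 + 1 = 4.

4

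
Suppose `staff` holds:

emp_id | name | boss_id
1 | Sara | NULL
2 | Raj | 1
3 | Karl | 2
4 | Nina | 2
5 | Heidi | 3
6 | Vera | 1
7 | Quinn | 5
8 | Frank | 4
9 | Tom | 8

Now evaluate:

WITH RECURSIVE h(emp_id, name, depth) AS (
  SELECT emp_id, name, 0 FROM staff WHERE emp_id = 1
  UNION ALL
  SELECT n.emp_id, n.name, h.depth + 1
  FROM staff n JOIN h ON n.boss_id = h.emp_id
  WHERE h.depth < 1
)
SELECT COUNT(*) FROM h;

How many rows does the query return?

Base: emp_id=1 (Sara) at depth 0.
Iteration 1: rows with boss_id in {1} -> Raj (id 2, depth 1), Vera (id 6, depth 1).
Iteration 2: depth < 1 fails for all current rows; recursion stops.
Total rows emitted: 3.

3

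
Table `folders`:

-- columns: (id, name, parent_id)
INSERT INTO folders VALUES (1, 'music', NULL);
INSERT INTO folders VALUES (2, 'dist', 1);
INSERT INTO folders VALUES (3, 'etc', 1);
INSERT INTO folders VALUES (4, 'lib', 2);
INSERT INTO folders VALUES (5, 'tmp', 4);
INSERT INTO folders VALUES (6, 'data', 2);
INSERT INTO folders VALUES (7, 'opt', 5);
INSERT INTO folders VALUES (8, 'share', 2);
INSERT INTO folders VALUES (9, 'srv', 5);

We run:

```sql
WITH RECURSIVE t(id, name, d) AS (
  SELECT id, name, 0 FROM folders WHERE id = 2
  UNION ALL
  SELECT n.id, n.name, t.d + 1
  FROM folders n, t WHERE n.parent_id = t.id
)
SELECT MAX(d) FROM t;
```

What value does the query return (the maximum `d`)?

Base: id=2 (dist) at d 0.
Iteration 1: rows with parent_id in {2} -> lib (id 4, d 1), data (id 6, d 1), share (id 8, d 1).
Iteration 2: rows with parent_id in {4,6,8} -> tmp (id 5, d 2).
Iteration 3: rows with parent_id in {5} -> opt (id 7, d 3), srv (id 9, d 3).
Iteration 4: no rows with parent_id in {7,9}; recursion stops.
d values: 0, 1, 1, 1, 2, 3, 3; the maximum is 3.

3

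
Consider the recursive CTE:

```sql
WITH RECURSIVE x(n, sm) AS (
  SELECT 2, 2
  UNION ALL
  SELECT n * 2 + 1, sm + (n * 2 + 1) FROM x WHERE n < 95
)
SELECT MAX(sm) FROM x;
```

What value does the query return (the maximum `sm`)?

183

Base: n=2, sm=2.
Iteration 1: 2 < 95 holds -> n = 2 * 2 + 1 = 5, sm = 2 + 5 = 7.
Iteration 2: 5 < 95 holds -> n = 5 * 2 + 1 = 11, sm = 7 + 11 = 18.
Iteration 3: 11 < 95 holds -> n = 11 * 2 + 1 = 23, sm = 18 + 23 = 41.
Iteration 4: 23 < 95 holds -> n = 23 * 2 + 1 = 47, sm = 41 + 47 = 88.
Iteration 5: 47 < 95 holds -> n = 47 * 2 + 1 = 95, sm = 88 + 95 = 183.
Iteration 6: 95 < 95 fails; recursion stops.
sm values: 2, 7, 18, 41, 88, 183; the maximum is 183.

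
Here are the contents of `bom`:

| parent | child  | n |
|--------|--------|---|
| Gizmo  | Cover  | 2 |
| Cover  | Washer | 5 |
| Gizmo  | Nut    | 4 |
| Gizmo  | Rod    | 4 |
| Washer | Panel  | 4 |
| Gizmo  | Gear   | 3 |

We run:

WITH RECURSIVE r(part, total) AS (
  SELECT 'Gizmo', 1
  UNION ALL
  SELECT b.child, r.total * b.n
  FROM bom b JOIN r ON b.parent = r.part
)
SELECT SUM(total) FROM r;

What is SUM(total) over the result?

Base: (Gizmo, total=1).
Iteration 1: components of {Gizmo} -> Cover = 1*2 = 2, Gear = 1*3 = 3, Nut = 1*4 = 4, Rod = 1*4 = 4.
Iteration 2: components of {Cover,Gear,Nut,Rod} -> Washer = 2*5 = 10.
Iteration 3: components of {Washer} -> Panel = 10*4 = 40.
Iteration 4: no further components; recursion stops.
SUM(total) = 1 + 2 + 4 + 4 + 3 + 10 + 40 = 64.

64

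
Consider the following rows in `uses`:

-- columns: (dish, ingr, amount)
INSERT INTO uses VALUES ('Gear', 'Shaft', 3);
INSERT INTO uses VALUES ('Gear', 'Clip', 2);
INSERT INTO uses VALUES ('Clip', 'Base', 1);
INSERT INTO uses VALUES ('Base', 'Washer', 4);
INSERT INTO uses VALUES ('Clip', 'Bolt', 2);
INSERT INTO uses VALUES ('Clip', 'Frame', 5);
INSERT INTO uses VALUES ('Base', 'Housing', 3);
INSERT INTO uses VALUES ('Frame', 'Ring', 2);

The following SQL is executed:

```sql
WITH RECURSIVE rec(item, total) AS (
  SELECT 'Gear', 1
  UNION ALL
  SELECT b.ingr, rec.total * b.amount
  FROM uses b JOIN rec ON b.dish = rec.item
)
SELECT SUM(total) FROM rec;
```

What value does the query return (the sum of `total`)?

Base: (Gear, total=1).
Iteration 1: components of {Gear} -> Clip = 1*2 = 2, Shaft = 1*3 = 3.
Iteration 2: components of {Clip,Shaft} -> Base = 2*1 = 2, Bolt = 2*2 = 4, Frame = 2*5 = 10.
Iteration 3: components of {Base,Bolt,Frame} -> Housing = 2*3 = 6, Ring = 10*2 = 20, Washer = 2*4 = 8.
Iteration 4: no further components; recursion stops.
SUM(total) = 1 + 3 + 2 + 2 + 4 + 10 + 8 + 6 + 20 = 56.

56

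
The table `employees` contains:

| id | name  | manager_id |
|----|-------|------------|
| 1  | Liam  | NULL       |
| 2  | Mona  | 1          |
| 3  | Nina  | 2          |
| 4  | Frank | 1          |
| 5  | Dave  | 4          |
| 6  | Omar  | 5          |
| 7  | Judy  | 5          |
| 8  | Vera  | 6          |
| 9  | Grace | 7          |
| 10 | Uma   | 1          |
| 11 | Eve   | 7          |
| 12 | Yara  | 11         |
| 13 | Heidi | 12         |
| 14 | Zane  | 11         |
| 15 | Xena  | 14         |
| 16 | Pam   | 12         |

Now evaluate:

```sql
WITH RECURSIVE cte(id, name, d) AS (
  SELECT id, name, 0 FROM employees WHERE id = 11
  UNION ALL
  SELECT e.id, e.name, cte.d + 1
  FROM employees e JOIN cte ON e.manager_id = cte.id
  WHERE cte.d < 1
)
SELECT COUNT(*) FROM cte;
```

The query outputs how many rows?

3

Base: id=11 (Eve) at d 0.
Iteration 1: rows with manager_id in {11} -> Yara (id 12, d 1), Zane (id 14, d 1).
Iteration 2: d < 1 fails for all current rows; recursion stops.
Total rows emitted: 3.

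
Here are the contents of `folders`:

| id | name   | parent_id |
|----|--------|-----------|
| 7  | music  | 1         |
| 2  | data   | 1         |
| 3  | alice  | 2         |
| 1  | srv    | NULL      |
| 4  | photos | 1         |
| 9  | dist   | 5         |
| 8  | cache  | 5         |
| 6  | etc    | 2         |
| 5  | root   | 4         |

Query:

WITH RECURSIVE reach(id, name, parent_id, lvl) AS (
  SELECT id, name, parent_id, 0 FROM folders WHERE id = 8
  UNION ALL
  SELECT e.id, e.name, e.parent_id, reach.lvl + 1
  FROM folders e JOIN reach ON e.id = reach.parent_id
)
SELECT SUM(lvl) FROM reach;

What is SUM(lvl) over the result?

Base: id=8 (cache), parent_id=5, lvl 0.
Iteration 1: join on id=5 -> root (id 5, parent_id=4, lvl 1).
Iteration 2: join on id=4 -> photos (id 4, parent_id=1, lvl 2).
Iteration 3: join on id=1 -> srv (id 1, parent_id=NULL, lvl 3).
Iteration 4: parent_id is NULL; no match; recursion stops.
SUM(lvl) = 0 + 1 + 2 + 3 = 6.

6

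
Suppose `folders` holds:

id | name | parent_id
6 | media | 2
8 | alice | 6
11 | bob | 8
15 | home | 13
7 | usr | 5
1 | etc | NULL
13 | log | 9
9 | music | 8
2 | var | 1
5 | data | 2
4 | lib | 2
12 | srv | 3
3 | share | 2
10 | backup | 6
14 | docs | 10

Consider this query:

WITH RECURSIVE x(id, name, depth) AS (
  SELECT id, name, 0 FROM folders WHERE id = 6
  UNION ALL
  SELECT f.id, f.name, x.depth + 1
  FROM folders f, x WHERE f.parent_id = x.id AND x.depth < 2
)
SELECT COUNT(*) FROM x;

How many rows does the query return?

Base: id=6 (media) at depth 0.
Iteration 1: rows with parent_id in {6} -> alice (id 8, depth 1), backup (id 10, depth 1).
Iteration 2: rows with parent_id in {8,10} -> music (id 9, depth 2), bob (id 11, depth 2), docs (id 14, depth 2).
Iteration 3: depth < 2 fails for all current rows; recursion stops.
Total rows emitted: 6.

6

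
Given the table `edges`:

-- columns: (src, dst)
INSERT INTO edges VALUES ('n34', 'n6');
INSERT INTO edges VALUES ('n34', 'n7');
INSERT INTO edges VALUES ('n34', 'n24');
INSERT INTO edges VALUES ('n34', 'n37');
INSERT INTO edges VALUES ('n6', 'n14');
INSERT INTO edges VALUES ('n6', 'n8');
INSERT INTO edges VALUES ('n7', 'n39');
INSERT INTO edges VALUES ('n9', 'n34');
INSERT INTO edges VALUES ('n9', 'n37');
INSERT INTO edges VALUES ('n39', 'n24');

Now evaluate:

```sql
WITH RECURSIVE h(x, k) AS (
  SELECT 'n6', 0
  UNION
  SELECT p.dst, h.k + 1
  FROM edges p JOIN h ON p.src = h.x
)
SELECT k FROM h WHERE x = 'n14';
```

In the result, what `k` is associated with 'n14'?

1

Base: (n6, k=0).
Iteration 1: edges from {n6} -> (n14, k=1), (n8, k=1).
Iteration 2: no outgoing edges from {n14,n8}; recursion stops.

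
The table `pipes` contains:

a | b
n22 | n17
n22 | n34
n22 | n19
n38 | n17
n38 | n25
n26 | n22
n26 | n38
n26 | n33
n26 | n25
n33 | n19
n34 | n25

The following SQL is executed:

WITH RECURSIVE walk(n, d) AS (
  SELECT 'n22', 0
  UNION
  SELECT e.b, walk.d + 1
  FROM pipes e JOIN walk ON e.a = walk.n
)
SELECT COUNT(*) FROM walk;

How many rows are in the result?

Base: (n22, d=0).
Iteration 1: edges from {n22} -> (n17, d=1), (n19, d=1), (n34, d=1).
Iteration 2: edges from {n17,n19,n34} -> (n25, d=2).
Iteration 3: no outgoing edges from {n25}; recursion stops.
Total rows emitted: 5.

5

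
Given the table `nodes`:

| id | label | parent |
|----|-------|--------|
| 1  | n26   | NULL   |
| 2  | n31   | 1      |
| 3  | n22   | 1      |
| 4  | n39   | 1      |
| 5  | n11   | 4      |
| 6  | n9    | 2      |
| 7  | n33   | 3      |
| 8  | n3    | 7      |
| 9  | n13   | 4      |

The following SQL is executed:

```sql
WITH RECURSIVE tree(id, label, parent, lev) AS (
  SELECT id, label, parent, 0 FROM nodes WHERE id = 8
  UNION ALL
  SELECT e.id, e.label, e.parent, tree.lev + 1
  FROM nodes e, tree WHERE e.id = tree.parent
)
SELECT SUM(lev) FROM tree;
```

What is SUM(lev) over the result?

Base: id=8 (n3), parent=7, lev 0.
Iteration 1: join on id=7 -> n33 (id 7, parent=3, lev 1).
Iteration 2: join on id=3 -> n22 (id 3, parent=1, lev 2).
Iteration 3: join on id=1 -> n26 (id 1, parent=NULL, lev 3).
Iteration 4: parent is NULL; no match; recursion stops.
SUM(lev) = 0 + 1 + 2 + 3 = 6.

6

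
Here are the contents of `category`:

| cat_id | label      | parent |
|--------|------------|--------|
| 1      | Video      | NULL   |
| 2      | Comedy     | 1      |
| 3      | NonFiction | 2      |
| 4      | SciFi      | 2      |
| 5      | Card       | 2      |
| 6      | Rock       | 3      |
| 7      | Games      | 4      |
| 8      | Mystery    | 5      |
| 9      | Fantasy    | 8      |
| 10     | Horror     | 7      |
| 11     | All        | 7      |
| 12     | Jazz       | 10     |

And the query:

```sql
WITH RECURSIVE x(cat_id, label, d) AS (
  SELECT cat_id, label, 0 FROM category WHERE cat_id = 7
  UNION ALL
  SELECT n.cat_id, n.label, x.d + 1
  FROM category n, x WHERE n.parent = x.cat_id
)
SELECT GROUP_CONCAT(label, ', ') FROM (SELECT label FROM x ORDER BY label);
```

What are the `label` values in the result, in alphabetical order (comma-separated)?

Base: cat_id=7 (Games) at d 0.
Iteration 1: rows with parent in {7} -> Horror (id 10, d 1), All (id 11, d 1).
Iteration 2: rows with parent in {10,11} -> Jazz (id 12, d 2).
Iteration 3: no rows with parent in {12}; recursion stops.

All, Games, Horror, Jazz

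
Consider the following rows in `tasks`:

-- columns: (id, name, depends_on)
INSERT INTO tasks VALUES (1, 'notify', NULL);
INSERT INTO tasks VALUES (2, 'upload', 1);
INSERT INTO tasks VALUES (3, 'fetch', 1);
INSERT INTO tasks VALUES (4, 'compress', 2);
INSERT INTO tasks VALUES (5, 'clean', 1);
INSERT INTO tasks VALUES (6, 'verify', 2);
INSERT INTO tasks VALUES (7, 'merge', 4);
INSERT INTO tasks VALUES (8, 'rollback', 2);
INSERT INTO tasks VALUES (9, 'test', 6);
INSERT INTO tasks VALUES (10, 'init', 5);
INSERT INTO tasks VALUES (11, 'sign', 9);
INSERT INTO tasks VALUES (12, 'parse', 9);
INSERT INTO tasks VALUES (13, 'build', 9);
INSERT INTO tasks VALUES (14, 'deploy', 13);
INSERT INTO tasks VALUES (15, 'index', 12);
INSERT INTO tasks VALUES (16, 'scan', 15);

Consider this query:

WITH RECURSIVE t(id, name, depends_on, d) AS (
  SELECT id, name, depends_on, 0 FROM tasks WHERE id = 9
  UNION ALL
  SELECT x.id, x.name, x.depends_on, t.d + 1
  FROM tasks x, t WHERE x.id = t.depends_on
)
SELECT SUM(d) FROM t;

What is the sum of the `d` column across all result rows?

Base: id=9 (test), depends_on=6, d 0.
Iteration 1: join on id=6 -> verify (id 6, depends_on=2, d 1).
Iteration 2: join on id=2 -> upload (id 2, depends_on=1, d 2).
Iteration 3: join on id=1 -> notify (id 1, depends_on=NULL, d 3).
Iteration 4: depends_on is NULL; no match; recursion stops.
SUM(d) = 0 + 1 + 2 + 3 = 6.

6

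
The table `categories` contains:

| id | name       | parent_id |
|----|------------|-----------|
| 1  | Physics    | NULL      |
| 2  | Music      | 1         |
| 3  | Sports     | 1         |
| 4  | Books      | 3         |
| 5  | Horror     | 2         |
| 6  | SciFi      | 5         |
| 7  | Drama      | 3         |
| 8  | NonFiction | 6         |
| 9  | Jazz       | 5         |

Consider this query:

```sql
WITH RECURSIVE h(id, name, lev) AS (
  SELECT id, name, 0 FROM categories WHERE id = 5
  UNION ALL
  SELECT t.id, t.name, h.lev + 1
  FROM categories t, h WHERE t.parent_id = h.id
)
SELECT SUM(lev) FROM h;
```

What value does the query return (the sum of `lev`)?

Base: id=5 (Horror) at lev 0.
Iteration 1: rows with parent_id in {5} -> SciFi (id 6, lev 1), Jazz (id 9, lev 1).
Iteration 2: rows with parent_id in {6,9} -> NonFiction (id 8, lev 2).
Iteration 3: no rows with parent_id in {8}; recursion stops.
SUM(lev) = 0 + 1 + 1 + 2 = 4.

4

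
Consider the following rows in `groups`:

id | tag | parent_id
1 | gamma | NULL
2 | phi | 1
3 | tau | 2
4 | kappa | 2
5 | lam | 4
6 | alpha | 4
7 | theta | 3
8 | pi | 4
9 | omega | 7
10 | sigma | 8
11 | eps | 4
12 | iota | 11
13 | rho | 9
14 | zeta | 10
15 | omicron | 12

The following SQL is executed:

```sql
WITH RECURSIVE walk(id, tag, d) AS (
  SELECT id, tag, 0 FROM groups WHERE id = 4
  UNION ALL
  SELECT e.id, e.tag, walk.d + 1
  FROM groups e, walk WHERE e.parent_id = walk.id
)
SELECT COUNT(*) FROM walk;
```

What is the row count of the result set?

9

Base: id=4 (kappa) at d 0.
Iteration 1: rows with parent_id in {4} -> lam (id 5, d 1), alpha (id 6, d 1), pi (id 8, d 1), eps (id 11, d 1).
Iteration 2: rows with parent_id in {5,6,8,11} -> sigma (id 10, d 2), iota (id 12, d 2).
Iteration 3: rows with parent_id in {10,12} -> zeta (id 14, d 3), omicron (id 15, d 3).
Iteration 4: no rows with parent_id in {14,15}; recursion stops.
Total rows emitted: 9.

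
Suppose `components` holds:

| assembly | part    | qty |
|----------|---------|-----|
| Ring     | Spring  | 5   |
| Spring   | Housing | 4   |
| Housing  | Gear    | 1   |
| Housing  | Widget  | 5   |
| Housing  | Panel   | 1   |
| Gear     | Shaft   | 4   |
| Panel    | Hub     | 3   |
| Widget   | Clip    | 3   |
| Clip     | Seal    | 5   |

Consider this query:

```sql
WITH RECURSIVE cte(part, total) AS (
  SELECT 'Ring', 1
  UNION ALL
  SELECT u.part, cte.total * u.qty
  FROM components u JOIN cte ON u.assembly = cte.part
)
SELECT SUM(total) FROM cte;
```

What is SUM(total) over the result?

2106

Base: (Ring, total=1).
Iteration 1: components of {Ring} -> Spring = 1*5 = 5.
Iteration 2: components of {Spring} -> Housing = 5*4 = 20.
Iteration 3: components of {Housing} -> Gear = 20*1 = 20, Panel = 20*1 = 20, Widget = 20*5 = 100.
Iteration 4: components of {Gear,Panel,Widget} -> Clip = 100*3 = 300, Hub = 20*3 = 60, Shaft = 20*4 = 80.
Iteration 5: components of {Clip,Hub,Shaft} -> Seal = 300*5 = 1500.
Iteration 6: no further components; recursion stops.
SUM(total) = 1 + 5 + 20 + 20 + 100 + 20 + 80 + 300 + 60 + 1500 = 2106.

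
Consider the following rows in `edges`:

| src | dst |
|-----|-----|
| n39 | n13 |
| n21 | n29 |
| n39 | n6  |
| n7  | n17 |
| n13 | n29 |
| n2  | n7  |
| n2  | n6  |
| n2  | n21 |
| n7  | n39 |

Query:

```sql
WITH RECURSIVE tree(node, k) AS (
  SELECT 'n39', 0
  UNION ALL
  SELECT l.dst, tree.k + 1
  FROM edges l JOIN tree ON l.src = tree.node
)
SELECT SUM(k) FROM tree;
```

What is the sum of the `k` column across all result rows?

Base: (n39, k=0).
Iteration 1: edges from {n39} -> (n13, k=1), (n6, k=1).
Iteration 2: edges from {n13,n6} -> (n29, k=2).
Iteration 3: no outgoing edges from {n29}; recursion stops.
SUM(k) = 0 + 1 + 1 + 2 = 4.

4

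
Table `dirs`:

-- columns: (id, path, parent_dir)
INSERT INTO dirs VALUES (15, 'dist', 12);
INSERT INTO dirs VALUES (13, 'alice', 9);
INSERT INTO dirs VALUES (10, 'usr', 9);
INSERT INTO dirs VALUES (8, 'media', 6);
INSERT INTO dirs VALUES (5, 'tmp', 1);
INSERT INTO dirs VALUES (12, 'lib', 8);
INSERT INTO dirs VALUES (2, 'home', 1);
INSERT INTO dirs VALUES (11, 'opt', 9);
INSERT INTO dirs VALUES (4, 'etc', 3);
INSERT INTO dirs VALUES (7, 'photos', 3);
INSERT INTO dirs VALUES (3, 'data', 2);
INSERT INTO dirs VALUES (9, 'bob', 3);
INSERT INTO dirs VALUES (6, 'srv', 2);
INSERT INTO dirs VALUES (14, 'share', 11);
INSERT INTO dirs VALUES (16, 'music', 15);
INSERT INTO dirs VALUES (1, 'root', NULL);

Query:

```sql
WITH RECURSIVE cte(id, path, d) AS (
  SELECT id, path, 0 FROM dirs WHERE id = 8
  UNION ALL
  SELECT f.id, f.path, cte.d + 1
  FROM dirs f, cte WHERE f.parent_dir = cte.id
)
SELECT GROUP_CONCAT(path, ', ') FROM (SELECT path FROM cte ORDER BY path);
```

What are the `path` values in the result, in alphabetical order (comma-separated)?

dist, lib, media, music

Base: id=8 (media) at d 0.
Iteration 1: rows with parent_dir in {8} -> lib (id 12, d 1).
Iteration 2: rows with parent_dir in {12} -> dist (id 15, d 2).
Iteration 3: rows with parent_dir in {15} -> music (id 16, d 3).
Iteration 4: no rows with parent_dir in {16}; recursion stops.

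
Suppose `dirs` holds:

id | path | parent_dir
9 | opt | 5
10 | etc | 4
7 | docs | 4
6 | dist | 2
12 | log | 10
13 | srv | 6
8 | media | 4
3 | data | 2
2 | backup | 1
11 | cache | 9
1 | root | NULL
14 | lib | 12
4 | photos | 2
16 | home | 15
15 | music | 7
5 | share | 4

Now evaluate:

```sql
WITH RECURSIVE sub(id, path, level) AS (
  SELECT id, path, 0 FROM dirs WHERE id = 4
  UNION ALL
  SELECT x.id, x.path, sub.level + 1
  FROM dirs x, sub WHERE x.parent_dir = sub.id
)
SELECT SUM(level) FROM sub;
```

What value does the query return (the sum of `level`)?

19

Base: id=4 (photos) at level 0.
Iteration 1: rows with parent_dir in {4} -> share (id 5, level 1), docs (id 7, level 1), media (id 8, level 1), etc (id 10, level 1).
Iteration 2: rows with parent_dir in {5,7,8,10} -> opt (id 9, level 2), log (id 12, level 2), music (id 15, level 2).
Iteration 3: rows with parent_dir in {9,12,15} -> cache (id 11, level 3), lib (id 14, level 3), home (id 16, level 3).
Iteration 4: no rows with parent_dir in {11,14,16}; recursion stops.
SUM(level) = 0 + 1 + 1 + 1 + 1 + 2 + 2 + 2 + 3 + 3 + 3 = 19.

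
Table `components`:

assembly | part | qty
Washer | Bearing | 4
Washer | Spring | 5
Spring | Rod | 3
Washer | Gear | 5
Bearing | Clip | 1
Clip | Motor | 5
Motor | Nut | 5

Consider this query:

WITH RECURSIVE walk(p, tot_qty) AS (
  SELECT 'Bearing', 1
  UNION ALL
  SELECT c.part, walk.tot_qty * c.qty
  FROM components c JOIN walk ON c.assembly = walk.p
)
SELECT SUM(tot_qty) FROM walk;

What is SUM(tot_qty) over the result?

Base: (Bearing, tot_qty=1).
Iteration 1: components of {Bearing} -> Clip = 1*1 = 1.
Iteration 2: components of {Clip} -> Motor = 1*5 = 5.
Iteration 3: components of {Motor} -> Nut = 5*5 = 25.
Iteration 4: no further components; recursion stops.
SUM(tot_qty) = 1 + 1 + 5 + 25 = 32.

32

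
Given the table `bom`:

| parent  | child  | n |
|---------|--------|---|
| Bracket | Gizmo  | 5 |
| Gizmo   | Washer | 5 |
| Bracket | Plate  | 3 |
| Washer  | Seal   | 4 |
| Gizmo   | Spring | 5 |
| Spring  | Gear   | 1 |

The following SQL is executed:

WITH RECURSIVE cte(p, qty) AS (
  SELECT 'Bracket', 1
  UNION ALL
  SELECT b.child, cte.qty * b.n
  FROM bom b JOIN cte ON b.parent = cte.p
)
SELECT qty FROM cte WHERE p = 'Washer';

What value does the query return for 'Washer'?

Base: (Bracket, qty=1).
Iteration 1: components of {Bracket} -> Gizmo = 1*5 = 5, Plate = 1*3 = 3.
Iteration 2: components of {Gizmo,Plate} -> Spring = 5*5 = 25, Washer = 5*5 = 25.
Iteration 3: components of {Spring,Washer} -> Gear = 25*1 = 25, Seal = 25*4 = 100.
Iteration 4: no further components; recursion stops.

25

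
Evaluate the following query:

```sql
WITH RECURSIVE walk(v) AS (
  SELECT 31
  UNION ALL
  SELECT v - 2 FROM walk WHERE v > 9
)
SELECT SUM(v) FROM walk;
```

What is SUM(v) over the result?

Base: v=31.
Iteration 1: 31 > 9 holds -> v = 31 - 2 = 29.
Iteration 2: 29 > 9 holds -> v = 29 - 2 = 27.
Iteration 3: 27 > 9 holds -> v = 27 - 2 = 25.
Iteration 4: 25 > 9 holds -> v = 25 - 2 = 23.
Iteration 5: 23 > 9 holds -> v = 23 - 2 = 21.
Iteration 6: 21 > 9 holds -> v = 21 - 2 = 19.
Iteration 7: 19 > 9 holds -> v = 19 - 2 = 17.
Iteration 8: 17 > 9 holds -> v = 17 - 2 = 15.
Iteration 9: 15 > 9 holds -> v = 15 - 2 = 13.
Iteration 10: 13 > 9 holds -> v = 13 - 2 = 11.
Iteration 11: 11 > 9 holds -> v = 11 - 2 = 9.
Iteration 12: 9 > 9 fails; recursion stops.
SUM(v) = 31 + 29 + 27 + 25 + 23 + 21 + 19 + 17 + 15 + 13 + 11 + 9 = 240.

240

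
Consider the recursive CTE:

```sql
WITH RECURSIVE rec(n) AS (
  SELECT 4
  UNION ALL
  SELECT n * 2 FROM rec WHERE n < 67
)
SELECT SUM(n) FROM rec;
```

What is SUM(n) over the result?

Base: n=4.
Iteration 1: 4 < 67 holds -> n = 4 * 2 = 8.
Iteration 2: 8 < 67 holds -> n = 8 * 2 = 16.
Iteration 3: 16 < 67 holds -> n = 16 * 2 = 32.
Iteration 4: 32 < 67 holds -> n = 32 * 2 = 64.
Iteration 5: 64 < 67 holds -> n = 64 * 2 = 128.
Iteration 6: 128 < 67 fails; recursion stops.
SUM(n) = 4 + 8 + 16 + 32 + 64 + 128 = 252.

252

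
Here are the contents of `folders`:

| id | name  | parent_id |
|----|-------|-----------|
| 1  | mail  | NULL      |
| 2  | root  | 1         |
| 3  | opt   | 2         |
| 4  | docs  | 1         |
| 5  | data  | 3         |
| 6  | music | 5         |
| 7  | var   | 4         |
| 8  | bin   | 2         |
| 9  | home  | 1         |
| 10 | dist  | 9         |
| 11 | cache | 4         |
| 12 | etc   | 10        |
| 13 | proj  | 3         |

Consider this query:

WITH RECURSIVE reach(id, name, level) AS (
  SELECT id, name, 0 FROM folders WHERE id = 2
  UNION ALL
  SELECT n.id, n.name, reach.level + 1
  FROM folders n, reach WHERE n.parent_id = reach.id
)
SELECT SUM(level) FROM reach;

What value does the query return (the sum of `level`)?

9

Base: id=2 (root) at level 0.
Iteration 1: rows with parent_id in {2} -> opt (id 3, level 1), bin (id 8, level 1).
Iteration 2: rows with parent_id in {3,8} -> data (id 5, level 2), proj (id 13, level 2).
Iteration 3: rows with parent_id in {5,13} -> music (id 6, level 3).
Iteration 4: no rows with parent_id in {6}; recursion stops.
SUM(level) = 0 + 1 + 1 + 2 + 2 + 3 = 9.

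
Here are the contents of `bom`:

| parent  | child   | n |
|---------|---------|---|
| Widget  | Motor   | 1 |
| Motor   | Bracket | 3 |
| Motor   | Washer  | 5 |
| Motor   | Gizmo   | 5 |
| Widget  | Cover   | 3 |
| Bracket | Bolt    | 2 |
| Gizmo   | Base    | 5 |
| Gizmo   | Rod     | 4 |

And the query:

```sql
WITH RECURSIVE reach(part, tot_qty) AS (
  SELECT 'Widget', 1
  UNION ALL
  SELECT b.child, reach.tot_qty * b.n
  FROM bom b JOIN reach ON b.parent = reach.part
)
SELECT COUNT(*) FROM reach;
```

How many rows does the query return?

9

Base: (Widget, tot_qty=1).
Iteration 1: components of {Widget} -> Cover = 1*3 = 3, Motor = 1*1 = 1.
Iteration 2: components of {Cover,Motor} -> Bracket = 1*3 = 3, Gizmo = 1*5 = 5, Washer = 1*5 = 5.
Iteration 3: components of {Bracket,Gizmo,Washer} -> Base = 5*5 = 25, Bolt = 3*2 = 6, Rod = 5*4 = 20.
Iteration 4: no further components; recursion stops.
Total rows emitted: 9.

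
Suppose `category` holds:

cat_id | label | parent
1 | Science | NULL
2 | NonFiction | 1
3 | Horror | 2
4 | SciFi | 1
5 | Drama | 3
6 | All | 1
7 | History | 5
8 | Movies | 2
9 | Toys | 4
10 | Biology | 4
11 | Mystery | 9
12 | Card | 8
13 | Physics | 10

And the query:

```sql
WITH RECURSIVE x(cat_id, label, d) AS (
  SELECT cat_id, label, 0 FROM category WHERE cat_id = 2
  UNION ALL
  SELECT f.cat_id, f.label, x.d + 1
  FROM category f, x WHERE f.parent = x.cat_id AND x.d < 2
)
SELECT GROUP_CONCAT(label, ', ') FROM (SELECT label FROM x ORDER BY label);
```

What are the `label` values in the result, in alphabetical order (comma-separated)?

Base: cat_id=2 (NonFiction) at d 0.
Iteration 1: rows with parent in {2} -> Horror (id 3, d 1), Movies (id 8, d 1).
Iteration 2: rows with parent in {3,8} -> Drama (id 5, d 2), Card (id 12, d 2).
Iteration 3: d < 2 fails for all current rows; recursion stops.

Card, Drama, Horror, Movies, NonFiction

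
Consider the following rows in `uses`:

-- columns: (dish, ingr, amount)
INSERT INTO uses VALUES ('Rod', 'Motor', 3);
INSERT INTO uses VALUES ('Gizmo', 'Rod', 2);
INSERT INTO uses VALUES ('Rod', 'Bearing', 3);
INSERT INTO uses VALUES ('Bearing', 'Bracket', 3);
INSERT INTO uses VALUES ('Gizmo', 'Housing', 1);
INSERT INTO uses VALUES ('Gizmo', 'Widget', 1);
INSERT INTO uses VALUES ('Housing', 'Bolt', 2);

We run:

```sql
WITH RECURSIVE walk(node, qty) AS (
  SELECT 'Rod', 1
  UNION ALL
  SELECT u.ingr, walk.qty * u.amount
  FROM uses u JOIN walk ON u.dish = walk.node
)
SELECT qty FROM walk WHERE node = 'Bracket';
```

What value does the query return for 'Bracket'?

9

Base: (Rod, qty=1).
Iteration 1: components of {Rod} -> Bearing = 1*3 = 3, Motor = 1*3 = 3.
Iteration 2: components of {Bearing,Motor} -> Bracket = 3*3 = 9.
Iteration 3: no further components; recursion stops.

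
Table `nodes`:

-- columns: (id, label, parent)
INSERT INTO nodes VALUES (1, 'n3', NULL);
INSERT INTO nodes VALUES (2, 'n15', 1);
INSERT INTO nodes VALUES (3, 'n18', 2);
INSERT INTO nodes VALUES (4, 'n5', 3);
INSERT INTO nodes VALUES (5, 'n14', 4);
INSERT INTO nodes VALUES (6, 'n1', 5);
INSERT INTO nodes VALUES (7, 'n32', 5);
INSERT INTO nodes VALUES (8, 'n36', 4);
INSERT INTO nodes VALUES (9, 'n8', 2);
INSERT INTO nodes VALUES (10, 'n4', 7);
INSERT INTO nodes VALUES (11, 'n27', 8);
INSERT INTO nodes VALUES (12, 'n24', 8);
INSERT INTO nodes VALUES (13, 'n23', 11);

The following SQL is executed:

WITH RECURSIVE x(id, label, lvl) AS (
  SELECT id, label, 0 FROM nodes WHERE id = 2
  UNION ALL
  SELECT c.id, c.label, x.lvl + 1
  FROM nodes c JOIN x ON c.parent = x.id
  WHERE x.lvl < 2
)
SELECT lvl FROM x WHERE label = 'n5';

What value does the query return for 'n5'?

2

Base: id=2 (n15) at lvl 0.
Iteration 1: rows with parent in {2} -> n18 (id 3, lvl 1), n8 (id 9, lvl 1).
Iteration 2: rows with parent in {3,9} -> n5 (id 4, lvl 2).
Iteration 3: lvl < 2 fails for all current rows; recursion stops.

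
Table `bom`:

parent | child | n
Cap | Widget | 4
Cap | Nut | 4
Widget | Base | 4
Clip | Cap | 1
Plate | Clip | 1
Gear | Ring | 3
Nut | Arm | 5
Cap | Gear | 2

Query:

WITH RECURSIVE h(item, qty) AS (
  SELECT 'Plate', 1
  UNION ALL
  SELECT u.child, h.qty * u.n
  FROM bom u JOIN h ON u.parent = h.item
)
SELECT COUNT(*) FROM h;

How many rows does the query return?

Base: (Plate, qty=1).
Iteration 1: components of {Plate} -> Clip = 1*1 = 1.
Iteration 2: components of {Clip} -> Cap = 1*1 = 1.
Iteration 3: components of {Cap} -> Gear = 1*2 = 2, Nut = 1*4 = 4, Widget = 1*4 = 4.
Iteration 4: components of {Gear,Nut,Widget} -> Arm = 4*5 = 20, Base = 4*4 = 16, Ring = 2*3 = 6.
Iteration 5: no further components; recursion stops.
Total rows emitted: 9.

9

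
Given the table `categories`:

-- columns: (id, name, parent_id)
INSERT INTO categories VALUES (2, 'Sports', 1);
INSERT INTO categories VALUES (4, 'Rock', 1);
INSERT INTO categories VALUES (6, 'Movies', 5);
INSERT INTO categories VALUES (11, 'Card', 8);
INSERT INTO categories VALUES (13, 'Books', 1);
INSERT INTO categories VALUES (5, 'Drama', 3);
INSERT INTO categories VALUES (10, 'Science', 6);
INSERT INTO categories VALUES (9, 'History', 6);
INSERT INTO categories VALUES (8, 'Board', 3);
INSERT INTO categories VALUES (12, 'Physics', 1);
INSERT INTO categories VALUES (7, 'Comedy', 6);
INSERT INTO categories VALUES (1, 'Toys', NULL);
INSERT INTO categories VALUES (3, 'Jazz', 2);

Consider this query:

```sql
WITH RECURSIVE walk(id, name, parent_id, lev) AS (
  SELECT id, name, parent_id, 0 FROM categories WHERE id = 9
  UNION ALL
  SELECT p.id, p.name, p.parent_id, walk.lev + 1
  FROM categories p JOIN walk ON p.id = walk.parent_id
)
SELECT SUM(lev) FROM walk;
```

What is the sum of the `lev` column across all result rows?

15

Base: id=9 (History), parent_id=6, lev 0.
Iteration 1: join on id=6 -> Movies (id 6, parent_id=5, lev 1).
Iteration 2: join on id=5 -> Drama (id 5, parent_id=3, lev 2).
Iteration 3: join on id=3 -> Jazz (id 3, parent_id=2, lev 3).
Iteration 4: join on id=2 -> Sports (id 2, parent_id=1, lev 4).
Iteration 5: join on id=1 -> Toys (id 1, parent_id=NULL, lev 5).
Iteration 6: parent_id is NULL; no match; recursion stops.
SUM(lev) = 0 + 1 + 2 + 3 + 4 + 5 = 15.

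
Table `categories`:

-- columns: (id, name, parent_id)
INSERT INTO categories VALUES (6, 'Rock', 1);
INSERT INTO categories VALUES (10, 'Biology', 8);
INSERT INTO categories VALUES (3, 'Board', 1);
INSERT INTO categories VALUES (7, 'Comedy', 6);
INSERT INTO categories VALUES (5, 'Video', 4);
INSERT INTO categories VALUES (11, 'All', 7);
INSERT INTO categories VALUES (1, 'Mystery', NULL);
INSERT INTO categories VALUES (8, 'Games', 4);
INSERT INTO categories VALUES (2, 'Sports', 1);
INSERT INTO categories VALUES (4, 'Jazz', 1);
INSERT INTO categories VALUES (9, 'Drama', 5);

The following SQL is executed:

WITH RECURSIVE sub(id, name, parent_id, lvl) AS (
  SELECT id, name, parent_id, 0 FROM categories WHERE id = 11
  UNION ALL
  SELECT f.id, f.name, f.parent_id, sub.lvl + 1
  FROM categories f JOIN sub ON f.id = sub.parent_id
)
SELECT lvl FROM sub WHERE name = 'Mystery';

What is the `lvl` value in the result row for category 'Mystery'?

Base: id=11 (All), parent_id=7, lvl 0.
Iteration 1: join on id=7 -> Comedy (id 7, parent_id=6, lvl 1).
Iteration 2: join on id=6 -> Rock (id 6, parent_id=1, lvl 2).
Iteration 3: join on id=1 -> Mystery (id 1, parent_id=NULL, lvl 3).
Iteration 4: parent_id is NULL; no match; recursion stops.

3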